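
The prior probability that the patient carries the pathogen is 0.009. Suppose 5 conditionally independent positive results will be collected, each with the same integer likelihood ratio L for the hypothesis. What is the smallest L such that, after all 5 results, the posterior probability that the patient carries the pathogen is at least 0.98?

Prior odds = 0.009/0.991 = 9/991.
Target odds = 0.98/0.02 = 49.
Need L⁵ ≥ 49 ÷ (9/991) = 48559/9.
5⁵ = 3125 < 48559/9 ≤ 7776 = 6⁵, so L = 6.

6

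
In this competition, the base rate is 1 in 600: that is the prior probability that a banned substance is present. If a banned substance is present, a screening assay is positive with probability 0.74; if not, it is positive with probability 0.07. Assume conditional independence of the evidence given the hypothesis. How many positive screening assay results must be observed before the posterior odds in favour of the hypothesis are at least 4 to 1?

4

Prior odds = (1/600)/(599/600) = 1/599.
Likelihood ratio of a positive = 0.74/0.07 = 74/7.
Target odds = 4.
Need (1/599) × (74/7)ⁿ ≥ 4, i.e. (74/7)ⁿ ≥ 2396.
(74/7)³ = 405224/343 falls short of 2396 but (74/7)⁴ = 29986576/2401 reaches it, so n = 4.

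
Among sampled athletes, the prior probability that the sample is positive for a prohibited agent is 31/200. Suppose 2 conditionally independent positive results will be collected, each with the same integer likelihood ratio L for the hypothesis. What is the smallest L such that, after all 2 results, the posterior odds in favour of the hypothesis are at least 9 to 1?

8

Prior odds = 0.155/0.845 = 31/169.
Target odds = 9.
Need L² ≥ 9 ÷ (31/169) = 1521/31.
7² = 49 < 1521/31 ≤ 64 = 8², so L = 8.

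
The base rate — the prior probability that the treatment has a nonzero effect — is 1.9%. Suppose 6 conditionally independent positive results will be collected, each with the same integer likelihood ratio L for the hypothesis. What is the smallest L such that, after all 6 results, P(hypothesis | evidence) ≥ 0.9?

3

Prior odds = 0.019/0.981 = 19/981.
Target odds = 0.9/0.1 = 9.
Need L⁶ ≥ 9 ÷ (19/981) = 8829/19.
2⁶ = 64 < 8829/19 ≤ 729 = 3⁶, so L = 3.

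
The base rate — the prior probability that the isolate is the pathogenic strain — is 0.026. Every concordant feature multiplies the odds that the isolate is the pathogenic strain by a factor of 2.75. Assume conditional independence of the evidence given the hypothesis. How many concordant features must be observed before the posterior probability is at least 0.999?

Prior odds: 0.026 ÷ 0.974 = 13/487.
Likelihood ratio per concordant feature = 2.75.
Target odds: 0.999 ÷ 0.001 = 999.
Require 2.75ⁿ ≥ 999 ÷ (13/487) = 486513/13.
2.75¹⁰ ≈24735.9 falls short of 486513/13 but 2.75¹¹ ≈68023.6 reaches it, so n = 11.

11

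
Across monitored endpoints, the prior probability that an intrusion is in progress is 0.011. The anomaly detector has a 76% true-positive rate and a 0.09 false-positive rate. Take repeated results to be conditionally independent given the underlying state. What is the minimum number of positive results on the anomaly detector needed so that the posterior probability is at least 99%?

Prior odds = 0.011/0.989 = 11/989.
Likelihood ratio of a positive result = 0.76/0.09 = 76/9.
Target posterior odds = 0.99/0.01 = 99.
Need (11/989) × (76/9)ⁿ ≥ 99, i.e. (76/9)ⁿ ≥ 8901.
(76/9)⁴ = 33362176/6561 falls short of 8901 but (76/9)⁵ ≈42939.3 reaches it, so n = 5.

5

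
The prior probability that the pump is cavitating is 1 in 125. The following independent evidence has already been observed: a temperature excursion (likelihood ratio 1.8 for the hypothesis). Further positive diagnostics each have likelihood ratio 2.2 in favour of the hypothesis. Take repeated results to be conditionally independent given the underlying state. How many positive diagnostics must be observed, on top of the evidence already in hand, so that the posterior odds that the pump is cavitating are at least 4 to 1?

8

Prior odds = 0.008/0.992 = 1/124.
Bayes factor of the evidence already in hand = 1.8.
Odds after that evidence = (1/124) × 1.8 = 9/620.
Target odds = 4.
Need 2.2ⁿ ≥ 4 ÷ (9/620) = 2480/9.
2.2⁷ = 19487171/78125 falls short of 2480/9 but 2.2⁸ = 214358881/390625 reaches it, so n = 8.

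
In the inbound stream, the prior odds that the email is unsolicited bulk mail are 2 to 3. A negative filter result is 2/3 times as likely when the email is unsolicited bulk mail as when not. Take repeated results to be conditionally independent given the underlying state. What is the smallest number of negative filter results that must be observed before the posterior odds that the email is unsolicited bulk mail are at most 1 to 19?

7

Prior odds = 2/3.
Likelihood ratio per negative filter result = 2/3.
Target odds = 1/19.
Require (2/3)ⁿ ≤ 1/19 ÷ (2/3) = 3/38.
(2/3)⁶ = 64/729 is still above 3/38 but (2/3)⁷ = 128/2187 is at or below it, so n = 7.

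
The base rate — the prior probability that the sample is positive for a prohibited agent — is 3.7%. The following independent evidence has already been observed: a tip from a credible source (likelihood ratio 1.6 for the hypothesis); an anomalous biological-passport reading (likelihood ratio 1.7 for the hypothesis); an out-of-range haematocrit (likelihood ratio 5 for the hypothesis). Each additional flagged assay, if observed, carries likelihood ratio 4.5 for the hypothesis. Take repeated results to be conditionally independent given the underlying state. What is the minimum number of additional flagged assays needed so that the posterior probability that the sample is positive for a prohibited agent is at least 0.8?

Prior odds = 0.037/0.963 = 37/963.
Combined Bayes factor of the evidence already in hand = 1.6 × 1.7 × 5 = 13.6.
Odds after that evidence = (37/963) × 13.6 = 2516/4815.
Target odds = 0.8/0.2 = 4.
Need 4.5ⁿ ≥ 4 ÷ (2516/4815) = 4815/629.
4.5¹ = 4.5 falls short of 4815/629 but 4.5² = 20.25 reaches it, so n = 2.

2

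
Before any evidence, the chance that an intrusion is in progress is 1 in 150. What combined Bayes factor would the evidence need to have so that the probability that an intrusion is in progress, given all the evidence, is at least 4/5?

Prior odds = (1/150)/(149/150) = 1/149.
Target odds = 0.8/0.2 = 4.
Required Bayes factor = 4 ÷ (1/149) = 596.

596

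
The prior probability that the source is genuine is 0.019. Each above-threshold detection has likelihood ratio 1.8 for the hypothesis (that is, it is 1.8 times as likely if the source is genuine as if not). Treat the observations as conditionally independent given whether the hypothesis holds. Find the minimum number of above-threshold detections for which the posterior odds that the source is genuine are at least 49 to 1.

Prior odds: 0.019 ÷ 0.981 = 19/981.
Likelihood ratio per above-threshold detection = 1.8.
Target odds = 49.
Need (19/981) × 1.8ⁿ ≥ 49, i.e. 1.8ⁿ ≥ 48069/19.
1.8¹³ ≈2082.3 falls short of 48069/19 but 1.8¹⁴ ≈3748.13 reaches it, so n = 14.

14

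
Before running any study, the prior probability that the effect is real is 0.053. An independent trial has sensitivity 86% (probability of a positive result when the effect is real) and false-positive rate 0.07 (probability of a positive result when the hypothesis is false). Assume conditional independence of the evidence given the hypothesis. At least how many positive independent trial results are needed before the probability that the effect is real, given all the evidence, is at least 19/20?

3

Prior odds: 0.053 ÷ 0.947 = 53/947.
Likelihood ratio of a positive result = 0.86/0.07 = 86/7.
Target odds: 0.95 ÷ 0.05 = 19.
Require (86/7)ⁿ ≥ 19 ÷ (53/947) = 17993/53.
(86/7)² = 7396/49 falls short of 17993/53 but (86/7)³ = 636056/343 reaches it, so n = 3.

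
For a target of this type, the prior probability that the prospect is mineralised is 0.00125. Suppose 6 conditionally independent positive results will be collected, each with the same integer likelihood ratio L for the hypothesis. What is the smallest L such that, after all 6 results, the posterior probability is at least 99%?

7

Prior odds = 0.00125/0.99875 = 1/799.
Target odds = 0.99/0.01 = 99.
Need L⁶ ≥ 99 ÷ (1/799) = 79101.
6⁶ = 46656 < 79101 ≤ 117649 = 7⁶, so L = 7.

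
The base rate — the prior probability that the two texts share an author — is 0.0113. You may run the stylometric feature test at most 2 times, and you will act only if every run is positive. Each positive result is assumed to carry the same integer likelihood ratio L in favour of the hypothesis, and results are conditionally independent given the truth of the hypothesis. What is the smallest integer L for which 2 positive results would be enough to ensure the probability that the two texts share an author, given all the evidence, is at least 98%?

66

Prior odds = 0.0113/0.9887 = 113/9887.
Target odds = 0.98/0.02 = 49.
Need L² ≥ 49 ÷ (113/9887) = 484463/113.
65² = 4225 < 484463/113 ≤ 4356 = 66², so L = 66.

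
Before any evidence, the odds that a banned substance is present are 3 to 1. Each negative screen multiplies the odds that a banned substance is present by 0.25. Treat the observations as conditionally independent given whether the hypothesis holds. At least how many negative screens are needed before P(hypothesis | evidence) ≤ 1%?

5

Prior odds = 3.
Likelihood ratio per negative screen = 0.25.
Target odds: 0.01 ÷ 0.99 = 1/99.
Need 3 × 0.25ⁿ ≤ 1/99, i.e. 0.25ⁿ ≤ 1/297.
0.25⁴ = 0.00390625 is still above 1/297 but 0.25⁵ = 1/1024 is at or below it, so n = 5.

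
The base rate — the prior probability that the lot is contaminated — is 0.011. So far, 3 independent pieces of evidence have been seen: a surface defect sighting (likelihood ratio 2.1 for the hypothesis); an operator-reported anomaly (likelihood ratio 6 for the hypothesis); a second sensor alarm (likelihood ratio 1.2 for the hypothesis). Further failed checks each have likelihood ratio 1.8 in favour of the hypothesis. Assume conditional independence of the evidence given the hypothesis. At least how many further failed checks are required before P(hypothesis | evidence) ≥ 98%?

10

Prior odds = 0.011/0.989 = 11/989.
Combined Bayes factor of the evidence already in hand = 2.1 × 6 × 1.2 = 15.12.
Odds after that evidence = (11/989) × 15.12 = 4158/24725.
Target odds = 0.98/0.02 = 49.
Need 1.8ⁿ ≥ 49 ÷ (4158/24725) = 173075/594.
1.8⁹ = 387420489/1953125 falls short of 173075/594 but 1.8¹⁰ ≈357.047 reaches it, so n = 10.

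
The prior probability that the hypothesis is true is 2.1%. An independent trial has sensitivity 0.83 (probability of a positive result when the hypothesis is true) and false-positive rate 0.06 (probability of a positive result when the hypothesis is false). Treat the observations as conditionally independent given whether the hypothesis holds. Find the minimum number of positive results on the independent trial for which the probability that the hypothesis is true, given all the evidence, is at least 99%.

4

Prior odds: 0.021 ÷ 0.979 = 21/979.
Likelihood ratio of a positive result = 0.83/0.06 = 83/6.
Target posterior odds = 0.99/0.01 = 99.
Require (83/6)ⁿ ≥ 99 ÷ (21/979) = 32307/7.
(83/6)³ = 571787/216 falls short of 32307/7 but (83/6)⁴ = 47458321/1296 reaches it, so n = 4.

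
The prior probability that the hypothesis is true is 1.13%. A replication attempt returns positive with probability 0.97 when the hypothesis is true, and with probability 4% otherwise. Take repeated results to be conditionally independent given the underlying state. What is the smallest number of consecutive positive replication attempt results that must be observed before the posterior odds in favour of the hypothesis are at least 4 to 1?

Prior odds = 0.0113/0.9887 = 113/9887.
Likelihood ratio of a positive result = 0.97/0.04 = 24.25.
Target odds = 4.
Require 24.25ⁿ ≥ 4 ÷ (113/9887) = 39548/113.
24.25¹ = 24.25 falls short of 39548/113 but 24.25² = 588.0625 reaches it, so n = 2.

2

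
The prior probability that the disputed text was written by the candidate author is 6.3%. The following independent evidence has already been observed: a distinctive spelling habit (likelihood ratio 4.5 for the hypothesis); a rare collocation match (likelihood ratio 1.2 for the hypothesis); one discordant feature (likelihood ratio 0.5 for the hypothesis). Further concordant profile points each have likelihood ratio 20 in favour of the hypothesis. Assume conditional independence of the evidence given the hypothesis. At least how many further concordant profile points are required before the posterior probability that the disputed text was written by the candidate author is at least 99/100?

Prior odds = 0.063/0.937 = 63/937.
Combined Bayes factor of the evidence already in hand = 4.5 × 1.2 × 0.5 = 2.7.
Odds after that evidence = (63/937) × 2.7 = 1701/9370.
Target odds = 0.99/0.01 = 99.
Need 20ⁿ ≥ 99 ÷ (1701/9370) = 103070/189.
20² = 400 falls short of 103070/189 but 20³ = 8000 reaches it, so n = 3.

3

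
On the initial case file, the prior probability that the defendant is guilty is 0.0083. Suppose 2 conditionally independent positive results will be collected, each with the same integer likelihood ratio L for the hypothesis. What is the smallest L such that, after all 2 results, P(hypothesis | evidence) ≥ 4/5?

Prior odds = 0.0083/0.9917 = 83/9917.
Target odds = 0.8/0.2 = 4.
Need L² ≥ 4 ÷ (83/9917) = 39668/83.
21² = 441 < 39668/83 ≤ 484 = 22², so L = 22.

22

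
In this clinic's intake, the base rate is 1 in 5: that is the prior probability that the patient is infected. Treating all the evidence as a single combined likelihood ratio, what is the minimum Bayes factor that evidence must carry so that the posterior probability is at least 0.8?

16

Prior odds = 0.2/0.8 = 0.25.
Target odds = 0.8/0.2 = 4.
Required Bayes factor = 4 ÷ 0.25 = 16.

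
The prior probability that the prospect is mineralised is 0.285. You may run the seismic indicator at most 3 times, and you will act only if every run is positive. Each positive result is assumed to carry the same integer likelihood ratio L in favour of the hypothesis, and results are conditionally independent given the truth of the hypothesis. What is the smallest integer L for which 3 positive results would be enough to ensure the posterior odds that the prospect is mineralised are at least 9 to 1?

3

Prior odds = 0.285/0.715 = 57/143.
Target odds = 9.
Need L³ ≥ 9 ÷ (57/143) = 429/19.
2³ = 8 < 429/19 ≤ 27 = 3³, so L = 3.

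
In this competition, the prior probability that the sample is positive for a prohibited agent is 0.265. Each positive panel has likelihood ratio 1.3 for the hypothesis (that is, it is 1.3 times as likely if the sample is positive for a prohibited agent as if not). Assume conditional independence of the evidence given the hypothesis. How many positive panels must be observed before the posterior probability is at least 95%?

Prior odds = 0.265/0.735 = 53/147.
Likelihood ratio per positive panel = 1.3.
Target posterior odds = 0.95/0.05 = 19.
Require 1.3ⁿ ≥ 19 ÷ (53/147) = 2793/53.
1.3¹⁵ ≈51.1859 falls short of 2793/53 but 1.3¹⁶ ≈66.5417 reaches it, so n = 16.

16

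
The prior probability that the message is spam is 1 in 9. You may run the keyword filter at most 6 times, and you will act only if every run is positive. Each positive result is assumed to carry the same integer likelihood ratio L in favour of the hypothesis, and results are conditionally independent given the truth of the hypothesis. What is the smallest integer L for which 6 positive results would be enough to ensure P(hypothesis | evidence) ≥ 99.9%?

Prior odds = (1/9)/(8/9) = 0.125.
Target odds = 0.999/0.001 = 999.
Need L⁶ ≥ 999 ÷ 0.125 = 7992.
4⁶ = 4096 < 7992 ≤ 15625 = 5⁶, so L = 5.

5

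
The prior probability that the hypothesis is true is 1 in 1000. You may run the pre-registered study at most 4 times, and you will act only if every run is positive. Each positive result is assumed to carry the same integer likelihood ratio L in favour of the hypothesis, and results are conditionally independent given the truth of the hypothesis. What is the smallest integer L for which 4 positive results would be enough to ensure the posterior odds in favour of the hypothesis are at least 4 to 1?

Prior odds = 0.001/0.999 = 1/999.
Target odds = 4.
Need L⁴ ≥ 4 ÷ (1/999) = 3996.
7⁴ = 2401 < 3996 ≤ 4096 = 8⁴, so L = 8.

8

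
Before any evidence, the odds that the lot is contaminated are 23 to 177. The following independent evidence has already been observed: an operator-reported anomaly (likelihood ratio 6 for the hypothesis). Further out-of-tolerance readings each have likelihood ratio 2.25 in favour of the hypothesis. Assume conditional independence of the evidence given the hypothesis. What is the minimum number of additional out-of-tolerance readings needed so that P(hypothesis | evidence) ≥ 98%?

Prior odds = 23/177.
Bayes factor of the evidence already in hand = 6.
Odds after that evidence = (23/177) × 6 = 46/59.
Target odds = 0.98/0.02 = 49.
Need 2.25ⁿ ≥ 49 ÷ (46/59) = 2891/46.
2.25⁵ = 59049/1024 falls short of 2891/46 but 2.25⁶ = 531441/4096 reaches it, so n = 6.

6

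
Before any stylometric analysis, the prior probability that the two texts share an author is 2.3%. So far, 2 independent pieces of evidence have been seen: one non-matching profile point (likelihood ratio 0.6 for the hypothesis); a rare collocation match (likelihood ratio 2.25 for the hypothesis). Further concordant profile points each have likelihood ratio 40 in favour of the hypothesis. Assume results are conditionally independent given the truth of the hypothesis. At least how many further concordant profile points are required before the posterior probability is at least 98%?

Prior odds = 0.023/0.977 = 23/977.
Combined Bayes factor of the evidence already in hand = 0.6 × 2.25 = 1.35.
Odds after that evidence = (23/977) × 1.35 = 621/19540.
Target odds = 0.98/0.02 = 49.
Need 40ⁿ ≥ 49 ÷ (621/19540) = 957460/621.
40¹ = 40 falls short of 957460/621 but 40² = 1600 reaches it, so n = 2.

2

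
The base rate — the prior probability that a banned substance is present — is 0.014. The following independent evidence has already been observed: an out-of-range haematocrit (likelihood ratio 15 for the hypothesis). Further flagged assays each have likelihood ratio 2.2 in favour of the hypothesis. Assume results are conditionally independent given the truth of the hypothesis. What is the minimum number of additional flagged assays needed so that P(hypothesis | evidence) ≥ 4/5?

4

Prior odds = 0.014/0.986 = 7/493.
Bayes factor of the evidence already in hand = 15.
Odds after that evidence = (7/493) × 15 = 105/493.
Target odds = 0.8/0.2 = 4.
Need 2.2ⁿ ≥ 4 ÷ (105/493) = 1972/105.
2.2³ = 10.648 falls short of 1972/105 but 2.2⁴ = 23.4256 reaches it, so n = 4.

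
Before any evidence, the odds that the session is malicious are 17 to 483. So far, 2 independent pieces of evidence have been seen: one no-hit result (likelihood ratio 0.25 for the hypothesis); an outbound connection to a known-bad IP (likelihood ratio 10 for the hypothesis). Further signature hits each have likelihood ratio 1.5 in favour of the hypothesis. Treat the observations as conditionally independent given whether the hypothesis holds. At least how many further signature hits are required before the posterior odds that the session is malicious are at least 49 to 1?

Prior odds = 17/483.
Combined Bayes factor of the evidence already in hand = 0.25 × 10 = 2.5.
Odds after that evidence = (17/483) × 2.5 = 85/966.
Target odds = 49.
Need 1.5ⁿ ≥ 49 ÷ (85/966) = 47334/85.
1.5¹⁵ = 14348907/32768 falls short of 47334/85 but 1.5¹⁶ = 43046721/65536 reaches it, so n = 16.

16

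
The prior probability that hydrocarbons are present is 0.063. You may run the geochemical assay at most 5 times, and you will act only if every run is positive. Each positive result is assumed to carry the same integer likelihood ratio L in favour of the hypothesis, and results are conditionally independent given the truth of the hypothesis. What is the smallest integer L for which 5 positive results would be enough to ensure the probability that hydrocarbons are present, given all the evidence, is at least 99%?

5

Prior odds = 0.063/0.937 = 63/937.
Target odds = 0.99/0.01 = 99.
Need L⁵ ≥ 99 ÷ (63/937) = 10307/7.
4⁵ = 1024 < 10307/7 ≤ 3125 = 5⁵, so L = 5.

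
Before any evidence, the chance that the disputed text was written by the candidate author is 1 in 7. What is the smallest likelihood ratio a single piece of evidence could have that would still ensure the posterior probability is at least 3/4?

18

Prior odds = (1/7)/(6/7) = 1/6.
Target odds = 0.75/0.25 = 3.
Required Bayes factor = 3 ÷ (1/6) = 18.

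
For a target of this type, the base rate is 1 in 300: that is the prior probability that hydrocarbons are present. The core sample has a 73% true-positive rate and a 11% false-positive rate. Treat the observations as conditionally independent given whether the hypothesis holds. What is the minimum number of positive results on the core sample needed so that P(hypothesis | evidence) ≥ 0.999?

7

Prior odds: (1/300) ÷ (299/300) = 1/299.
Likelihood ratio of a positive result = 0.73/0.11 = 73/11.
Target odds: 0.999 ÷ 0.001 = 999.
Need (1/299) × (73/11)ⁿ ≥ 999, i.e. (73/11)ⁿ ≥ 298701.
(73/11)⁶ ≈85424.2 falls short of 298701 but (73/11)⁷ ≈566906 reaches it, so n = 7.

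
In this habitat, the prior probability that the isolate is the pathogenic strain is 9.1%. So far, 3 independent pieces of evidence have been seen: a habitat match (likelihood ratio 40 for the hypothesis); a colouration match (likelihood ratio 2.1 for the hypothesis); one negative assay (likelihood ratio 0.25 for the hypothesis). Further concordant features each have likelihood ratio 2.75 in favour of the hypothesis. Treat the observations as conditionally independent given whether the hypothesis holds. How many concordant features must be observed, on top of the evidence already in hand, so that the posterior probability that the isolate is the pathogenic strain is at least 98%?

4

Prior odds = 0.091/0.909 = 91/909.
Combined Bayes factor of the evidence already in hand = 40 × 2.1 × 0.25 = 21.
Odds after that evidence = (91/909) × 21 = 637/303.
Target odds = 0.98/0.02 = 49.
Need 2.75ⁿ ≥ 49 ÷ (637/303) = 303/13.
2.75³ = 20.796875 falls short of 303/13 but 2.75⁴ = 57.19140625 reaches it, so n = 4.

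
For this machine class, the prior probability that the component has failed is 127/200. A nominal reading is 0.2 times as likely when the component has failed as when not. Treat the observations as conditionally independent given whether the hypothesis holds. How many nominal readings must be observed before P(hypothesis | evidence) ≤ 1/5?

Prior odds: 0.635 ÷ 0.365 = 127/73.
Likelihood ratio per nominal reading = 0.2.
Target odds: 0.2 ÷ 0.8 = 0.25.
Require 0.2ⁿ ≤ 0.25 ÷ (127/73) = 73/508.
0.2¹ = 0.2 is still above 73/508 but 0.2² = 0.04 is at or below it, so n = 2.

2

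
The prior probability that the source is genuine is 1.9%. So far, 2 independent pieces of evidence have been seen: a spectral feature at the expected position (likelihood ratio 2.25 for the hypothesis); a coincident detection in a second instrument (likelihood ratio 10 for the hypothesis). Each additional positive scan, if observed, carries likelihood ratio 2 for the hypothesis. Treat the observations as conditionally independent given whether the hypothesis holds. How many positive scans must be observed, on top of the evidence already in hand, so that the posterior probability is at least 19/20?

6

Prior odds = 0.019/0.981 = 19/981.
Combined Bayes factor of the evidence already in hand = 2.25 × 10 = 22.5.
Odds after that evidence = (19/981) × 22.5 = 95/218.
Target odds = 0.95/0.05 = 19.
Need 2ⁿ ≥ 19 ÷ (95/218) = 43.6.
2⁵ = 32 falls short of 43.6 but 2⁶ = 64 reaches it, so n = 6.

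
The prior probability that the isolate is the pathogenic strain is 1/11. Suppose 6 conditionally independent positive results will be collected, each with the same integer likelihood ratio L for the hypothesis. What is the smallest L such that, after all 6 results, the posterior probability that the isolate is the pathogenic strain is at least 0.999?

Prior odds = (1/11)/(10/11) = 0.1.
Target odds = 0.999/0.001 = 999.
Need L⁶ ≥ 999 ÷ 0.1 = 9990.
4⁶ = 4096 < 9990 ≤ 15625 = 5⁶, so L = 5.

5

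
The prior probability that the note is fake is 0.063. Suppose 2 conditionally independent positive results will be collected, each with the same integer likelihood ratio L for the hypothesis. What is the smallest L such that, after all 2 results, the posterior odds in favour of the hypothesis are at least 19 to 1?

17

Prior odds = 0.063/0.937 = 63/937.
Target odds = 19.
Need L² ≥ 19 ÷ (63/937) = 17803/63.
16² = 256 < 17803/63 ≤ 289 = 17², so L = 17.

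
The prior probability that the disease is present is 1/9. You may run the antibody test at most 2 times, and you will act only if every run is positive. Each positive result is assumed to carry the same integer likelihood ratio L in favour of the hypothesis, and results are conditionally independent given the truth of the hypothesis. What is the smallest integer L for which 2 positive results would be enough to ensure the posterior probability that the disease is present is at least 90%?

Prior odds = (1/9)/(8/9) = 0.125.
Target odds = 0.9/0.1 = 9.
Need L² ≥ 9 ÷ 0.125 = 72.
8² = 64 < 72 ≤ 81 = 9², so L = 9.

9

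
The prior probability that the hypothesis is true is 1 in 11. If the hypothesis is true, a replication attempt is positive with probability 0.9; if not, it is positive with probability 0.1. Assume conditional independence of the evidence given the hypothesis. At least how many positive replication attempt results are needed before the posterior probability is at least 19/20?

3

Prior odds: (1/11) ÷ (10/11) = 0.1.
Likelihood ratio of a positive = 0.9/0.1 = 9.
Target odds: 0.95 ÷ 0.05 = 19.
Need 0.1 × 9ⁿ ≥ 19, i.e. 9ⁿ ≥ 190.
9² = 81 falls short of 190 but 9³ = 729 reaches it, so n = 3.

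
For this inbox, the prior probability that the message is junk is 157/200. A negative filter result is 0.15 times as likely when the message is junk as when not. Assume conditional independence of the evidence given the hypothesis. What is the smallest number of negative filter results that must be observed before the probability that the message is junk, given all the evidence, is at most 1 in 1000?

Prior odds = 0.785/0.215 = 157/43.
Likelihood ratio per negative filter result = 0.15.
Target odds: 0.001 ÷ 0.999 = 1/999.
Need (157/43) × 0.15ⁿ ≤ 1/999, i.e. 0.15ⁿ ≤ 43/156843.
0.15⁴ = 81/160000 is still above 43/156843 but 0.15⁵ = 243/3200000 is at or below it, so n = 5.

5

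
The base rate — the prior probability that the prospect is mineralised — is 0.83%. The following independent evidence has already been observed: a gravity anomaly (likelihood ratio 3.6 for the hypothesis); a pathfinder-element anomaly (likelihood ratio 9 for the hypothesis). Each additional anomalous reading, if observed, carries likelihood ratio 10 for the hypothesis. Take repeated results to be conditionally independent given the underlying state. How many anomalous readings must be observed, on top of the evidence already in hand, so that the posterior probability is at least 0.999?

Prior odds = 0.0083/0.9917 = 83/9917.
Combined Bayes factor of the evidence already in hand = 3.6 × 9 = 32.4.
Odds after that evidence = (83/9917) × 32.4 = 13446/49585.
Target odds = 0.999/0.001 = 999.
Need 10ⁿ ≥ 999 ÷ (13446/49585) = 1834645/498.
10³ = 1000 falls short of 1834645/498 but 10⁴ = 10000 reaches it, so n = 4.

4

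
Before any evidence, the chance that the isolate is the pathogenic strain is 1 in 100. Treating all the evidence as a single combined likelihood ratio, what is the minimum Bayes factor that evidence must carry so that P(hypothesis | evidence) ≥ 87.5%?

Prior odds = 0.01/0.99 = 1/99.
Target odds = 0.875/0.125 = 7.
Required Bayes factor = 7 ÷ (1/99) = 693.

693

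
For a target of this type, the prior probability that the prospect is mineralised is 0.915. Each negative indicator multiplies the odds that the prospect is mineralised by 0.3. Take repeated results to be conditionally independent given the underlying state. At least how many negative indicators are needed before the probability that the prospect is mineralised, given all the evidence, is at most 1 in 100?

Prior odds: 0.915 ÷ 0.085 = 183/17.
Likelihood ratio per negative indicator = 0.3.
Target odds: 0.01 ÷ 0.99 = 1/99.
Need (183/17) × 0.3ⁿ ≤ 1/99, i.e. 0.3ⁿ ≤ 17/18117.
0.3⁵ = 243/100000 is still above 17/18117 but 0.3⁶ = 729/1000000 is at or below it, so n = 6.

6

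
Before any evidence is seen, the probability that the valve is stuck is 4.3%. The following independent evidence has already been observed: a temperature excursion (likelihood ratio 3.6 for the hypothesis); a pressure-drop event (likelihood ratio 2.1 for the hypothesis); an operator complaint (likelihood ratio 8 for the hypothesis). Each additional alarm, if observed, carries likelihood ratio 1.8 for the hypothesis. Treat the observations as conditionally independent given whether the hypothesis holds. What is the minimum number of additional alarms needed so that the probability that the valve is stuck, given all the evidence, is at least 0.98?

Prior odds = 0.043/0.957 = 43/957.
Combined Bayes factor of the evidence already in hand = 3.6 × 2.1 × 8 = 60.48.
Odds after that evidence = (43/957) × 60.48 = 21672/7975.
Target odds = 0.98/0.02 = 49.
Need 1.8ⁿ ≥ 49 ÷ (21672/7975) = 55825/3096.
1.8⁴ = 10.4976 falls short of 55825/3096 but 1.8⁵ = 18.89568 reaches it, so n = 5.

5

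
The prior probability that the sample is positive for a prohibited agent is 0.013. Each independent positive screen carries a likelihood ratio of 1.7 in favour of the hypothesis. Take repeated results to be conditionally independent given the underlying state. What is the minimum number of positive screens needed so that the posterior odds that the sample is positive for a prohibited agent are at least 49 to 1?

Prior odds: 0.013 ÷ 0.987 = 13/987.
Likelihood ratio per positive screen = 1.7.
Target odds = 49.
Need (13/987) × 1.7ⁿ ≥ 49, i.e. 1.7ⁿ ≥ 48363/13.
1.7¹⁵ ≈2862.42 falls short of 48363/13 but 1.7¹⁶ ≈4866.12 reaches it, so n = 16.

16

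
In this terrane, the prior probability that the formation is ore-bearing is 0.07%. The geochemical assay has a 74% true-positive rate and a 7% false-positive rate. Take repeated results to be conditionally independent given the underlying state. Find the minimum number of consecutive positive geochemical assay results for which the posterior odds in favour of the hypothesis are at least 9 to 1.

5

Prior odds = 0.0007/0.9993 = 7/9993.
Likelihood ratio of a positive result = 0.74/0.07 = 74/7.
Target odds = 9.
Require (74/7)ⁿ ≥ 9 ÷ (7/9993) = 89937/7.
(74/7)⁴ = 29986576/2401 falls short of 89937/7 but (74/7)⁵ ≈132029 reaches it, so n = 5.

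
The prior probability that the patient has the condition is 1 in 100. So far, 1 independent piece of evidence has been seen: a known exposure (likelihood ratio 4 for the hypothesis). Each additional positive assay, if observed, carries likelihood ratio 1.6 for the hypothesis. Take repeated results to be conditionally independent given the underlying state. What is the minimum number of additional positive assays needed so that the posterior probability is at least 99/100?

17

Prior odds = 0.01/0.99 = 1/99.
Bayes factor of the evidence already in hand = 4.
Odds after that evidence = (1/99) × 4 = 4/99.
Target odds = 0.99/0.01 = 99.
Need 1.6ⁿ ≥ 99 ÷ (4/99) = 2450.25.
1.6¹⁶ ≈1844.67 falls short of 2450.25 but 1.6¹⁷ ≈2951.48 reaches it, so n = 17.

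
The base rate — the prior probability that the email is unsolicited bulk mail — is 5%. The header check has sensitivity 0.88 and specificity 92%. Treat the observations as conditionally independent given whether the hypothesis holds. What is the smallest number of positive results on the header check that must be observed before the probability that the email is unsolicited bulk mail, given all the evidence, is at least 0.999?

5

Prior odds = 0.05/0.95 = 1/19.
False-positive rate = 1 − 0.92 = 0.08; likelihood ratio of a positive = 0.88/0.08 = 11.
Target odds: 0.999 ÷ 0.001 = 999.
Need (1/19) × 11ⁿ ≥ 999, i.e. 11ⁿ ≥ 18981.
11⁴ = 14641 falls short of 18981 but 11⁵ = 161051 reaches it, so n = 5.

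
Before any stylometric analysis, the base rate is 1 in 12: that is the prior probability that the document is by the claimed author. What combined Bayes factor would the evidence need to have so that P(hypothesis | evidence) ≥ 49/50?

539

Prior odds = (1/12)/(11/12) = 1/11.
Target odds = 0.98/0.02 = 49.
Required Bayes factor = 49 ÷ (1/11) = 539.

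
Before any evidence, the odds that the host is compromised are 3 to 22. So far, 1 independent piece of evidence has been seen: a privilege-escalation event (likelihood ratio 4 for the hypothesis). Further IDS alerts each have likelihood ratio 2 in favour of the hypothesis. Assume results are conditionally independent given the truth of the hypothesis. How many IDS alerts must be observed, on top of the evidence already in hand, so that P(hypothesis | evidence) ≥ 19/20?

6

Prior odds = 3/22.
Bayes factor of the evidence already in hand = 4.
Odds after that evidence = (3/22) × 4 = 6/11.
Target odds = 0.95/0.05 = 19.
Need 2ⁿ ≥ 19 ÷ (6/11) = 209/6.
2⁵ = 32 falls short of 209/6 but 2⁶ = 64 reaches it, so n = 6.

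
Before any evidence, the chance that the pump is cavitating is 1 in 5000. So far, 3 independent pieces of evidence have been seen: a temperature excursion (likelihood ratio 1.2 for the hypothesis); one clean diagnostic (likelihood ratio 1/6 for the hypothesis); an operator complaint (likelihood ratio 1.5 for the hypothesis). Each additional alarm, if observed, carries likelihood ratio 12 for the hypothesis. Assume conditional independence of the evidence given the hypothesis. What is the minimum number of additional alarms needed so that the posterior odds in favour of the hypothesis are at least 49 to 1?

6

Prior odds = 0.0002/0.9998 = 1/4999.
Combined Bayes factor of the evidence already in hand = 1.2 × (1/6) × 1.5 = 0.3.
Odds after that evidence = (1/4999) × 0.3 = 3/49990.
Target odds = 49.
Need 12ⁿ ≥ 49 ÷ (3/49990) = 2449510/3.
12⁵ = 248832 falls short of 2449510/3 but 12⁶ = 2985984 reaches it, so n = 6.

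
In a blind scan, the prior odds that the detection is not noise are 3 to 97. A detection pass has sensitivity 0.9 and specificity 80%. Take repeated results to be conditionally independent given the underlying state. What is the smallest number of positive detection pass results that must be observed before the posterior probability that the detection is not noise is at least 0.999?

7

Prior odds = 3/97.
False-positive rate = 1 − 0.8 = 0.2; likelihood ratio of a positive = 0.9/0.2 = 4.5.
Target odds: 0.999 ÷ 0.001 = 999.
Require 4.5ⁿ ≥ 999 ÷ (3/97) = 32301.
4.5⁶ = 8303.765625 falls short of 32301 but 4.5⁷ = 4782969/128 reaches it, so n = 7.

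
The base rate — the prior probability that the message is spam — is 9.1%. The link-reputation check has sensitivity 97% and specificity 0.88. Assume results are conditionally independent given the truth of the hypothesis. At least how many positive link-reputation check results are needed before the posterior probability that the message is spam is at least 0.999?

5

Prior odds = 0.091/0.909 = 91/909.
False-positive rate = 1 − 0.88 = 0.12; likelihood ratio of a positive = 0.97/0.12 = 97/12.
Target posterior odds = 0.999/0.001 = 999.
Need (91/909) × (97/12)ⁿ ≥ 999, i.e. (97/12)ⁿ ≥ 908091/91.
(97/12)⁴ = 88529281/20736 falls short of 908091/91 but (97/12)⁵ ≈34510.6 reaches it, so n = 5.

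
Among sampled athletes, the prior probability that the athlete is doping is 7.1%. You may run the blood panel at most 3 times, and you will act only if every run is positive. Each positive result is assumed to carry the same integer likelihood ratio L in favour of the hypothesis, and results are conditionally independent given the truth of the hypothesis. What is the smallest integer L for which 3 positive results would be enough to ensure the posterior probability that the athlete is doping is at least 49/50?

Prior odds = 0.071/0.929 = 71/929.
Target odds = 0.98/0.02 = 49.
Need L³ ≥ 49 ÷ (71/929) = 45521/71.
8³ = 512 < 45521/71 ≤ 729 = 9³, so L = 9.

9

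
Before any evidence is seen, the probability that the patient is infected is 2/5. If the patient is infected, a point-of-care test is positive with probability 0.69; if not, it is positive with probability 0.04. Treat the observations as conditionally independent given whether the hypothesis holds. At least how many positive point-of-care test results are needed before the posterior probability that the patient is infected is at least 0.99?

Prior odds = 0.4/0.6 = 2/3.
Likelihood ratio of a positive = 0.69/0.04 = 17.25.
Target odds: 0.99 ÷ 0.01 = 99.
Require 17.25ⁿ ≥ 99 ÷ (2/3) = 148.5.
17.25¹ = 17.25 falls short of 148.5 but 17.25² = 297.5625 reaches it, so n = 2.

2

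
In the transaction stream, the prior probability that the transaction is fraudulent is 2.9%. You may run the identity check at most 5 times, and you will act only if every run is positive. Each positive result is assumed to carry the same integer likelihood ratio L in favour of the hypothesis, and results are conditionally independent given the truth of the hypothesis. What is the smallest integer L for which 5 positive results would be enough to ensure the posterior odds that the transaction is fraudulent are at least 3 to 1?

Prior odds = 0.029/0.971 = 29/971.
Target odds = 3.
Need L⁵ ≥ 3 ÷ (29/971) = 2913/29.
2⁵ = 32 < 2913/29 ≤ 243 = 3⁵, so L = 3.

3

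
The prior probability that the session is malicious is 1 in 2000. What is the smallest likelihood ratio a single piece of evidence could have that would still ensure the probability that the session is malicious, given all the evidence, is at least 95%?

Prior odds = 0.0005/0.9995 = 1/1999.
Target odds = 0.95/0.05 = 19.
Required Bayes factor = 19 ÷ (1/1999) = 37981.

37981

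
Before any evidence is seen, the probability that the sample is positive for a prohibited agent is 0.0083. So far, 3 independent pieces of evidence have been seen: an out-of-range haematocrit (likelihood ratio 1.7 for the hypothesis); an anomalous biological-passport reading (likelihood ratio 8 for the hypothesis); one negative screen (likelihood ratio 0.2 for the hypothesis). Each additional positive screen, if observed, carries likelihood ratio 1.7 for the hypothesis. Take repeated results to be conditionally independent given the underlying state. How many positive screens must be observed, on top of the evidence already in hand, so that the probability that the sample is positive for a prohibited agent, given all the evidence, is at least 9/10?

Prior odds = 0.0083/0.9917 = 83/9917.
Combined Bayes factor of the evidence already in hand = 1.7 × 8 × 0.2 = 2.72.
Odds after that evidence = (83/9917) × 2.72 = 5644/247925.
Target odds = 0.9/0.1 = 9.
Need 1.7ⁿ ≥ 9 ÷ (5644/247925) = 2231325/5644.
1.7¹¹ ≈342.719 falls short of 2231325/5644 but 1.7¹² ≈582.622 reaches it, so n = 12.

12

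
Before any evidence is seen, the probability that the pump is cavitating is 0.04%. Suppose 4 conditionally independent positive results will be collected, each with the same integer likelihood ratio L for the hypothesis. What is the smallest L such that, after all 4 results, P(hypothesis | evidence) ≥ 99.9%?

40

Prior odds = 0.0004/0.9996 = 1/2499.
Target odds = 0.999/0.001 = 999.
Need L⁴ ≥ 999 ÷ (1/2499) = 2496501.
39⁴ = 2313441 < 2496501 ≤ 2560000 = 40⁴, so L = 40.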